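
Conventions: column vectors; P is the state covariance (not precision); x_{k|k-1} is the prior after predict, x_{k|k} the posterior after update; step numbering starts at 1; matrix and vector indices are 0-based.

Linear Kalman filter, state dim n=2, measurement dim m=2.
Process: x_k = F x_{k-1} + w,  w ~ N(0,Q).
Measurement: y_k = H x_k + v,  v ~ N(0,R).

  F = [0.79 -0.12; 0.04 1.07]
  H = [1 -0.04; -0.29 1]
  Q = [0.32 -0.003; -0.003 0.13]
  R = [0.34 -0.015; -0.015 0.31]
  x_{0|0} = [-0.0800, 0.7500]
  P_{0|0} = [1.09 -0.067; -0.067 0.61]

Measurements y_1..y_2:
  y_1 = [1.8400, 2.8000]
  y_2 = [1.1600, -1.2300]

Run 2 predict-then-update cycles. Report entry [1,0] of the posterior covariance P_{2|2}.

P_post[1,0] = 0.0335

step 1: x^-=[-0.1532, 0.7993]  P^-=[1.0218 -0.1032; -0.1032 0.8244]  S=[1.3713 -0.4487; -0.4487 1.2802]  K=[0.7297 -0.0563; 0.1345 0.7145]  nu=[2.0252, 1.9563]  x^+=[1.2143, 2.4693]  P^+=[0.2507 0.0443; 0.0443 0.2323]
step 2: x^-=[0.6630, 2.6907]  P^-=[0.4714 0.0123; 0.0123 0.4002]  S=[0.8111 -0.1553; -0.1553 0.7427]  K=[0.5714 -0.0480; 0.1017 0.5553]  nu=[0.6047, -3.7285]  x^+=[1.1876, 0.6819]  P^+=[0.1963 0.0335; 0.0335 0.1803]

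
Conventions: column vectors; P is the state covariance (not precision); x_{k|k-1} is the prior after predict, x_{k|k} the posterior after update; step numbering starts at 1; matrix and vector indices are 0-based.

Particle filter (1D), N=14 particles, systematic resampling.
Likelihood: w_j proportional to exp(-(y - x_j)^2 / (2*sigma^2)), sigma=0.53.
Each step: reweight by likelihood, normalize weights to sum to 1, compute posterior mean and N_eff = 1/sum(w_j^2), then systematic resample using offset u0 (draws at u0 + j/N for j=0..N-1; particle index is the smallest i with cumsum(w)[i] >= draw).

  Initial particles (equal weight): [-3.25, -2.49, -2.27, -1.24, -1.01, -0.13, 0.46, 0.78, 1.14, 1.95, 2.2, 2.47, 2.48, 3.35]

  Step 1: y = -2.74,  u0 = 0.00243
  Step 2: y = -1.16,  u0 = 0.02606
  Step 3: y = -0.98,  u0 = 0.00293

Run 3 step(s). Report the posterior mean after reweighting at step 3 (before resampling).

post_mean = -2.3044

step 1: w=[0.2832, 0.4026, 0.3037, 0.0082, 0.0022, 0.0000, 0.0000, 0.0000, 0.0000, 0.0000, 0.0000, 0.0000, 0.0000, 0.0000]  mean=-2.6250  Neff=2.9880  idx=[0, 0, 0, 0, 1, 1, 1, 1, 1, 1, 2, 2, 2, 2]
step 2: w=[0.0006, 0.0006, 0.0006, 0.0006, 0.0608, 0.0608, 0.0608, 0.0608, 0.0608, 0.0608, 0.1582, 0.1582, 0.1582, 0.1582]  mean=-2.3526  Neff=8.1793  idx=[4, 5, 6, 7, 9, 10, 10, 11, 11, 11, 12, 12, 13, 13]
step 3: w=[0.0313, 0.0313, 0.0313, 0.0313, 0.0313, 0.0937, 0.0937, 0.0937, 0.0937, 0.0937, 0.0937, 0.0937, 0.0937, 0.0937]  mean=-2.3044  Neff=11.9120  idx=[0, 2, 4, 5, 6, 7, 7, 8, 9, 10, 10, 11, 12, 13]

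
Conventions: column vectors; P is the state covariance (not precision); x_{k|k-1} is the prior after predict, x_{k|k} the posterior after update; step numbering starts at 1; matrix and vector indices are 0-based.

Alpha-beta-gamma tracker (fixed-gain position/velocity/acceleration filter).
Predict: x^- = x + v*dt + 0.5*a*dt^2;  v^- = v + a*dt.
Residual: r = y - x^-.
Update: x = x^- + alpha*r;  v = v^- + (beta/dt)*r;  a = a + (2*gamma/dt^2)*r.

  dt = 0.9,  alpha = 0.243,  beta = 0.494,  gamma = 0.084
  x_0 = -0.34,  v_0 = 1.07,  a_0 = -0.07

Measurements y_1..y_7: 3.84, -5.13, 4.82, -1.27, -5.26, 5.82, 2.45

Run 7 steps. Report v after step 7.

v_post = 4.8055

step 1: x_pred=0.5947  r=3.2453  x^+=1.3833  v^+=2.7883  a^+=0.6031
step 2: x_pred=4.1370  r=-9.2670  x^+=1.8851  v^+=-1.7554  a^+=-1.3189
step 3: x_pred=-0.2289  r=5.0489  x^+=0.9980  v^+=-0.1712  a^+=-0.2718
step 4: x_pred=0.7338  r=-2.0038  x^+=0.2469  v^+=-1.5157  a^+=-0.6874
step 5: x_pred=-1.3956  r=-3.8644  x^+=-2.3346  v^+=-4.2554  a^+=-1.4889
step 6: x_pred=-6.7675  r=12.5875  x^+=-3.7087  v^+=1.3137  a^+=1.1219
step 7: x_pred=-2.0720  r=4.5220  x^+=-0.9732  v^+=4.8055  a^+=2.0598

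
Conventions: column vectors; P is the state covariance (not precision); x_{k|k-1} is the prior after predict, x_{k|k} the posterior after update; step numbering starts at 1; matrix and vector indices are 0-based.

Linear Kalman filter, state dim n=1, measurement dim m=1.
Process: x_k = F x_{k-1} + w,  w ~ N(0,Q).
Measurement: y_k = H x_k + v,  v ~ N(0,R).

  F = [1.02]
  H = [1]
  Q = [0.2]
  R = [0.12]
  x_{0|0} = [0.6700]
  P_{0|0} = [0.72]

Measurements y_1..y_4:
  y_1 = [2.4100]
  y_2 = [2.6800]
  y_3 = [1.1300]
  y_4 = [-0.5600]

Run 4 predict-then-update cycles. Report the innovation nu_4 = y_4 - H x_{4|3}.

step 1: x^-=[0.6834]  P^-=[0.9491]  S=[1.0691]  K=[0.8878]  nu=[1.7266]  x^+=[2.2162]  P^+=[0.1065]
step 2: x^-=[2.2605]  P^-=[0.3108]  S=[0.4308]  K=[0.7215]  nu=[0.4195]  x^+=[2.5632]  P^+=[0.0866]
step 3: x^-=[2.6144]  P^-=[0.2901]  S=[0.4101]  K=[0.7074]  nu=[-1.4844]  x^+=[1.5644]  P^+=[0.0849]
step 4: x^-=[1.5957]  P^-=[0.2883]  S=[0.4083]  K=[0.7061]  nu=[-2.1557]  x^+=[0.0735]  P^+=[0.0847]

innov = [-2.1557]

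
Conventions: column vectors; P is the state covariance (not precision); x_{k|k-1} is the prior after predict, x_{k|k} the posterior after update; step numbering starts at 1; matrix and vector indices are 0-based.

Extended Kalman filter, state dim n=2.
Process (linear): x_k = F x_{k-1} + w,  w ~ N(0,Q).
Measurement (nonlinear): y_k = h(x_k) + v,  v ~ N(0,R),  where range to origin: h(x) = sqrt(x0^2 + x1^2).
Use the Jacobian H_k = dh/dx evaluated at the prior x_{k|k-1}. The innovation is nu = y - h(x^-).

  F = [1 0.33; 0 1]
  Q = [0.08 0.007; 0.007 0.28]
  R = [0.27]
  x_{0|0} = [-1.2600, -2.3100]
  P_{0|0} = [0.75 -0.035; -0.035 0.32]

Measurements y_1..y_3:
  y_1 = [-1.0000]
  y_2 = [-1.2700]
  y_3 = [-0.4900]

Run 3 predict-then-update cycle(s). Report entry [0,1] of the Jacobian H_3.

step 1: x^-=[-2.0223, -2.3100]  P^-=[0.8417 0.0776; 0.0776 0.6000]  H_jac=[-0.6587 -0.7524]  S=[1.0518]  K=[-0.5827; -0.4778]  nu=[-4.0701]  x^+=[0.3492, -0.3653]  P^+=[0.4847 -0.2152; -0.2152 0.3599]
step 2: x^-=[0.2287, -0.3653]  P^-=[0.4618 -0.0895; -0.0895 0.6399]  H_jac=[0.5306 -0.8476]  S=[0.9402]  K=[0.3413; -0.6273]  nu=[-1.7009]  x^+=[-0.3518, 0.7018]  P^+=[0.3523 0.1118; 0.1118 0.2698]
step 3: x^-=[-0.1202, 0.7018]  P^-=[0.5355 0.2079; 0.2079 0.5498]  H_jac=[-0.1689 0.9856]  S=[0.7502]  K=[0.1526; 0.6756]  nu=[-1.2020]  x^+=[-0.3036, -0.1103]  P^+=[0.5180 0.1306; 0.1306 0.2074]

H_jac[0,1] = 0.9856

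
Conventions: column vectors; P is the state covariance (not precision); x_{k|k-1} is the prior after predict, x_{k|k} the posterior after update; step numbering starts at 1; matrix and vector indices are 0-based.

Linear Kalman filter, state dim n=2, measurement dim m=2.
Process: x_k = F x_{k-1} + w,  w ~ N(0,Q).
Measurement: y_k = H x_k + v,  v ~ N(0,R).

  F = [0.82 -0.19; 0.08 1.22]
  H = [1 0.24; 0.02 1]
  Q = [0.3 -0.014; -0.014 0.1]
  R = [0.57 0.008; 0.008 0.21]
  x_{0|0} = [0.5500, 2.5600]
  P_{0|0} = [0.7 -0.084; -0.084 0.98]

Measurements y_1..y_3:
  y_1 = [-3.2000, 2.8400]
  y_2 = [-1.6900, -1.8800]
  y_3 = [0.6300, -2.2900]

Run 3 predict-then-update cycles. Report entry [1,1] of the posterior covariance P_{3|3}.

step 1: x^-=[-0.0354, 3.1672]  P^-=[0.8322 -0.2780; -0.2780 1.5467]  S=[1.3579 0.1165; 0.1165 1.7459]  K=[0.5799 -0.1884; -0.0071 0.8832]  nu=[-3.9247, -0.3265]  x^+=[-2.2499, 2.9069]  P^+=[0.3391 -0.0417; -0.0417 0.1862]
step 2: x^-=[-2.3972, 3.3664]  P^-=[0.5477 -0.0760; -0.0760 0.3712]  S=[1.1026 0.0317; 0.0317 0.5784]  K=[0.4842 -0.1390; -0.0065 0.6395]  nu=[-0.1007, -5.1985]  x^+=[-1.7234, 0.0424]  P^+=[0.2823 -0.0310; -0.0310 0.1349]
step 3: x^-=[-1.4213, -0.0861]  P^-=[0.5043 -0.0572; -0.0572 0.2965]  S=[1.0639 0.0317; 0.0317 0.5044]  K=[0.4648 -0.1227; -0.0044 0.5858]  nu=[2.0719, -2.1754]  x^+=[-0.1913, -1.3697]  P^+=[0.2705 -0.0275; -0.0275 0.1235]

P_post[1,1] = 0.1235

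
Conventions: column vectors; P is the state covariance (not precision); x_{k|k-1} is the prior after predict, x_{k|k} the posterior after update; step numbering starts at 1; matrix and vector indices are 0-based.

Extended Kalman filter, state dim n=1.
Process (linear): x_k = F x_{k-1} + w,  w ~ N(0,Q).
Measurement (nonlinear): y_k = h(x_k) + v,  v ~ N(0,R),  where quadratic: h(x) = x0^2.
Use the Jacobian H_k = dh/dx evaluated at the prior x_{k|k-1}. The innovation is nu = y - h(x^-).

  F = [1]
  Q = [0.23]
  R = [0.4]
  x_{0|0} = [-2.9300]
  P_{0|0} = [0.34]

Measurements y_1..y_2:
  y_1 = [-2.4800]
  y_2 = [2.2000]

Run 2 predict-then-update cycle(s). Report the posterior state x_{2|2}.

x_post = [-1.4331]

step 1: x^-=[-2.9300]  P^-=[0.5700]  H_jac=[-5.8600]  S=[19.9736]  K=[-0.1672]  nu=[-11.0649]  x^+=[-1.0796]  P^+=[0.0114]
step 2: x^-=[-1.0796]  P^-=[0.2414]  H_jac=[-2.1592]  S=[1.5255]  K=[-0.3417]  nu=[1.0345]  x^+=[-1.4331]  P^+=[0.0633]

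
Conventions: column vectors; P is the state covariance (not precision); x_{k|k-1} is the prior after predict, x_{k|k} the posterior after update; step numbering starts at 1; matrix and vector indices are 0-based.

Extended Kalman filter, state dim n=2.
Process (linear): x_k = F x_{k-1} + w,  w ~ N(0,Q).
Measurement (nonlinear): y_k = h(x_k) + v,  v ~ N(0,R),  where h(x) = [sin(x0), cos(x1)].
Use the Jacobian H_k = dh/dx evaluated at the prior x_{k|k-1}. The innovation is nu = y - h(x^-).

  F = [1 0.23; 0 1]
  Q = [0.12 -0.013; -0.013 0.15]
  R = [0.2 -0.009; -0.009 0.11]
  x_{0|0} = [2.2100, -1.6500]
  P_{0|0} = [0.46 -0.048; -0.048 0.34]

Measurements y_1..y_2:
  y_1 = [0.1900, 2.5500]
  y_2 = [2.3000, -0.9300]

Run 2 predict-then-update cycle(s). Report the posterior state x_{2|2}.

step 1: x^-=[1.8305, -1.6500]  P^-=[0.5759 0.0172; 0.0172 0.4900]  H_jac=[-0.2568 0.0000; 0.0000 0.9969]  S=[0.2380 -0.0134; -0.0134 0.5969]  K=[-0.6206 0.0148; 0.0276 0.8189]  nu=[-0.7765, 2.6291]  x^+=[2.3513, 0.4816]  P^+=[0.4839 0.0072; 0.0072 0.0901]
step 2: x^-=[2.4620, 0.4816]  P^-=[0.6120 0.0150; 0.0150 0.2401]  H_jac=[-0.7779 0.0000; 0.0000 -0.4632]  S=[0.5703 -0.0036; -0.0036 0.1615]  K=[-0.8351 -0.0616; -0.0248 -0.6892]  nu=[1.6716, -1.8163]  x^+=[1.1779, 1.6919]  P^+=[0.2140 -0.0016; -0.0016 0.1632]

x_post = [1.1779, 1.6919]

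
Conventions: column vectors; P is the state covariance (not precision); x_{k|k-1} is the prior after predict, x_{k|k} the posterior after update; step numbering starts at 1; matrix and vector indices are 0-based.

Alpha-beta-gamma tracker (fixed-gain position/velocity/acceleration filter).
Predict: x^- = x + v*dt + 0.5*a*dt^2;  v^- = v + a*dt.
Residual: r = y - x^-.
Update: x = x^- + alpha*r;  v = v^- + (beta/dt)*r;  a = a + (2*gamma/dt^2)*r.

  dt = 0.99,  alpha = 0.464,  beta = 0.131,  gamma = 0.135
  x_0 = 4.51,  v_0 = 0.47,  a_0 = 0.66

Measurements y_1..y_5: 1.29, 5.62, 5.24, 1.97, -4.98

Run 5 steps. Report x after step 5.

step 1: x_pred=5.2987  r=-4.0087  x^+=3.4387  v^+=0.5930  a^+=-0.4443
step 2: x_pred=3.8080  r=1.8120  x^+=4.6487  v^+=0.3928  a^+=0.0549
step 3: x_pred=5.0645  r=0.1755  x^+=5.1459  v^+=0.4704  a^+=0.1032
step 4: x_pred=5.6622  r=-3.6922  x^+=3.9490  v^+=0.0840  a^+=-0.9139
step 5: x_pred=3.5842  r=-8.5642  x^+=-0.3896  v^+=-1.9541  a^+=-3.2732

x_post = -0.3896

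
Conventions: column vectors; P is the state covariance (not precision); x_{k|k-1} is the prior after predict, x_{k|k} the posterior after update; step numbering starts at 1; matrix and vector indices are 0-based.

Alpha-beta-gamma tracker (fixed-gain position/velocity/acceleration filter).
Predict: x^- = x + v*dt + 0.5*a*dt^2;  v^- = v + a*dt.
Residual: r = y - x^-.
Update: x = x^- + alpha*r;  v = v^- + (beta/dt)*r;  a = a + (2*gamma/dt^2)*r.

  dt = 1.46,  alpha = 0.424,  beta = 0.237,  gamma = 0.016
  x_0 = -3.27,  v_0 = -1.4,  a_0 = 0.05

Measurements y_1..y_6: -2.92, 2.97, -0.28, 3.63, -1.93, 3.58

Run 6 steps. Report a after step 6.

a_post = 0.1580

step 1: x_pred=-5.2607  r=2.3407  x^+=-4.2682  v^+=-0.9470  a^+=0.0851
step 2: x_pred=-5.5602  r=8.5302  x^+=-1.9434  v^+=0.5620  a^+=0.2132
step 3: x_pred=-0.8957  r=0.6157  x^+=-0.6346  v^+=0.9732  a^+=0.2224
step 4: x_pred=1.0233  r=2.6067  x^+=2.1285  v^+=1.7211  a^+=0.2616
step 5: x_pred=4.9201  r=-6.8501  x^+=2.0156  v^+=0.9910  a^+=0.1587
step 6: x_pred=3.6317  r=-0.0517  x^+=3.6098  v^+=1.2144  a^+=0.1580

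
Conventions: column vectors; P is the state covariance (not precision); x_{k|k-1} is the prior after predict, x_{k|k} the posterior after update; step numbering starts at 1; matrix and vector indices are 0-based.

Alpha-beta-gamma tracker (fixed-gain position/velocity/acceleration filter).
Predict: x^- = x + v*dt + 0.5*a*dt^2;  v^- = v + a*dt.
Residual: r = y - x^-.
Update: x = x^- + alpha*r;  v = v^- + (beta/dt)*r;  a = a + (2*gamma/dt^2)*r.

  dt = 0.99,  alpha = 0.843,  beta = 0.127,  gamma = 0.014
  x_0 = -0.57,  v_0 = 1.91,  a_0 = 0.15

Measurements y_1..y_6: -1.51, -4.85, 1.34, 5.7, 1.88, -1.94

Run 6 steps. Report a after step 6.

step 1: x_pred=1.3944  r=-2.9044  x^+=-1.0540  v^+=1.6859  a^+=0.0670
step 2: x_pred=0.6479  r=-5.4979  x^+=-3.9868  v^+=1.0470  a^+=-0.0900
step 3: x_pred=-2.9944  r=4.3344  x^+=0.6595  v^+=1.5139  a^+=0.0338
step 4: x_pred=2.1748  r=3.5252  x^+=5.1465  v^+=1.9996  a^+=0.1345
step 5: x_pred=7.1920  r=-5.3120  x^+=2.7140  v^+=1.4513  a^+=-0.0173
step 6: x_pred=4.1423  r=-6.0823  x^+=-0.9851  v^+=0.6539  a^+=-0.1910

a_post = -0.1910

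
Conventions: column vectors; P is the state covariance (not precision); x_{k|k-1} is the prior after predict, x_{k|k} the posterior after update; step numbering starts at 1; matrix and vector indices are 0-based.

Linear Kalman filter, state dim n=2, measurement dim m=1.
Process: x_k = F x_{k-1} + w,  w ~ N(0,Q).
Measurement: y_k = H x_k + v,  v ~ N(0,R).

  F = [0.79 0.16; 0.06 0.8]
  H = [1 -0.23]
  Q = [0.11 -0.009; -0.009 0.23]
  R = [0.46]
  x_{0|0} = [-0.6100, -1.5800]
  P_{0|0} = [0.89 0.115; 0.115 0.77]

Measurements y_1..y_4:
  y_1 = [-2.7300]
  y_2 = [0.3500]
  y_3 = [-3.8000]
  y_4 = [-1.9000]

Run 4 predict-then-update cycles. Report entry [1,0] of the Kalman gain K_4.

K[1,0] = 0.0808

step 1: x^-=[-0.7347, -1.3006]  P^-=[0.7142 0.2055; 0.2055 0.7370]  S=[1.1187]  K=[0.5962; 0.0322]  nu=[-2.2944]  x^+=[-2.1027, -1.3745]  P^+=[0.3166 0.1841; 0.1841 0.7359]
step 2: x^-=[-1.8810, -1.2257]  P^-=[0.3730 0.2183; 0.2183 0.7198]  S=[0.7706]  K=[0.4188; 0.0684]  nu=[1.9491]  x^+=[-1.0647, -1.0923]  P^+=[0.2378 0.1962; 0.1962 0.7162]
step 3: x^-=[-1.0159, -0.9377]  P^-=[0.3263 0.2198; 0.2198 0.7080]  S=[0.7227]  K=[0.3816; 0.0788]  nu=[-2.9998]  x^+=[-2.1606, -1.1742]  P^+=[0.2211 0.1981; 0.1981 0.7035]
step 4: x^-=[-1.8948, -1.0690]  P^-=[0.3161 0.2186; 0.2186 0.7001]  S=[0.7125]  K=[0.3730; 0.0808]  nu=[-0.2511]  x^+=[-1.9884, -1.0893]  P^+=[0.2169 0.1971; 0.1971 0.6954]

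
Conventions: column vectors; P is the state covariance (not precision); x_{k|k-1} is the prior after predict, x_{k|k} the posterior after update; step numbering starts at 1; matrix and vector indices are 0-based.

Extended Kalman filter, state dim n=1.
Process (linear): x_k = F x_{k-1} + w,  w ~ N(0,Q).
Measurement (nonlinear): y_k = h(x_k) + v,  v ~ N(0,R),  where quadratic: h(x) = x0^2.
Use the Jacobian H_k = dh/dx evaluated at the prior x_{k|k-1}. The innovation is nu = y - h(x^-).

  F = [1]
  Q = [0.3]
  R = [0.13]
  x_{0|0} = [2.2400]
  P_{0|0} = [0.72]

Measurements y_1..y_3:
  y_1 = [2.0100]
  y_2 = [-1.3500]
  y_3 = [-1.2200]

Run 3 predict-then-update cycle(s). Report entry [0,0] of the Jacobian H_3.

step 1: x^-=[2.2400]  P^-=[1.0200]  H_jac=[4.4800]  S=[20.6018]  K=[0.2218]  nu=[-3.0076]  x^+=[1.5729]  P^+=[0.0064]
step 2: x^-=[1.5729]  P^-=[0.3064]  H_jac=[3.1458]  S=[3.1625]  K=[0.3048]  nu=[-3.8240]  x^+=[0.4073]  P^+=[0.0126]
step 3: x^-=[0.4073]  P^-=[0.3126]  H_jac=[0.8145]  S=[0.3374]  K=[0.7547]  nu=[-1.3859]  x^+=[-0.6386]  P^+=[0.1204]

H_jac[0,0] = 0.8145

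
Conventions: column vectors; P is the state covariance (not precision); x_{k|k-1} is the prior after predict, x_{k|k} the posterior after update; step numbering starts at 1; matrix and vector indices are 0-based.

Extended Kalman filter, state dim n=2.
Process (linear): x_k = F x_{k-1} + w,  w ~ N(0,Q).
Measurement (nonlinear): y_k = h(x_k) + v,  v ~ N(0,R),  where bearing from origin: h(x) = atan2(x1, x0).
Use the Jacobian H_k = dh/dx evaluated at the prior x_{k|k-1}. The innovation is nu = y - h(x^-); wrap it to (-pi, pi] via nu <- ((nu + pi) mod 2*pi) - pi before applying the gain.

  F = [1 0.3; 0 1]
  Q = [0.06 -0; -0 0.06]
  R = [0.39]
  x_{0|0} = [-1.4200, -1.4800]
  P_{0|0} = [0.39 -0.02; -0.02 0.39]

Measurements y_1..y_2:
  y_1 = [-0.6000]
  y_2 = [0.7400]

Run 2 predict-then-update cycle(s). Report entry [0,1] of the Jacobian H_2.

H_jac[0,1] = -0.2516

step 1: x^-=[-1.8640, -1.4800]  P^-=[0.4731 0.0970; 0.0970 0.4500]  H_jac=[0.2613 -0.3290]  S=[0.4543]  K=[0.2018; -0.2701]  nu=[1.8705]  x^+=[-1.4865, -1.9853]  P^+=[0.4546 0.1218; 0.1218 0.4168]
step 2: x^-=[-2.0821, -1.9853]  P^-=[0.6252 0.2468; 0.2468 0.4768]  H_jac=[0.2399 -0.2516]  S=[0.4264]  K=[0.2061; -0.1425]  nu=[3.1200]  x^+=[-1.4391, -2.4299]  P^+=[0.6071 0.2593; 0.2593 0.4682]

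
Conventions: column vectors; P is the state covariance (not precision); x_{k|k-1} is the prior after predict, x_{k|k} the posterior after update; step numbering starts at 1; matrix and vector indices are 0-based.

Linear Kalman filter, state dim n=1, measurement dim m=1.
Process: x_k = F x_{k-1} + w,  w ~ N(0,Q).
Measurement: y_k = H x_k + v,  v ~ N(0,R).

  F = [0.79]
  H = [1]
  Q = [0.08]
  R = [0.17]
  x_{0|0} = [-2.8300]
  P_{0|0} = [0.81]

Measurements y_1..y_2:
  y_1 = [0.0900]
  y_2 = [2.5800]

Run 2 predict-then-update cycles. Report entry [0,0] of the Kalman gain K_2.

K[0,0] = 0.4883

step 1: x^-=[-2.2357]  P^-=[0.5855]  S=[0.7555]  K=[0.7750]  nu=[2.3257]  x^+=[-0.4333]  P^+=[0.1317]
step 2: x^-=[-0.3423]  P^-=[0.1622]  S=[0.3322]  K=[0.4883]  nu=[2.9223]  x^+=[1.0846]  P^+=[0.0830]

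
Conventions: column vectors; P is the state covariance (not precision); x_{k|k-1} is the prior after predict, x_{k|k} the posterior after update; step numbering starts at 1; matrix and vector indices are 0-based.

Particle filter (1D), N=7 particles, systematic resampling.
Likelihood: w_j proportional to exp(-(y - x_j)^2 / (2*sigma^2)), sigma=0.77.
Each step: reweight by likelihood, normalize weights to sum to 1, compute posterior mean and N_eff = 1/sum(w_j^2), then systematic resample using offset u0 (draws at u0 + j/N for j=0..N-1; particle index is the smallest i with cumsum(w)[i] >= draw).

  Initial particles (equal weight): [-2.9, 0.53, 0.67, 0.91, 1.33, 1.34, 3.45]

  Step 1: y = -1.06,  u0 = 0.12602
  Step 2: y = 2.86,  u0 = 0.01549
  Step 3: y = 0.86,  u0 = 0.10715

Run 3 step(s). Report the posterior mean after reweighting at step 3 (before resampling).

post_mean = 1.0455

step 1: w=[0.1856, 0.3825, 0.2585, 0.1222, 0.0261, 0.0251, 0.0000]  mean=0.0172  Neff=3.7902  idx=[0, 1, 1, 1, 2, 3, 5]
step 2: w=[0.0000, 0.0444, 0.0444, 0.0444, 0.0757, 0.1750, 0.6160]  mean=1.1061  Neff=2.3710  idx=[1, 4, 5, 6, 6, 6, 6]
step 3: w=[0.1478, 0.1571, 0.1616, 0.1334, 0.1334, 0.1334, 0.1334]  mean=1.0455  Neff=6.9542  idx=[0, 1, 2, 3, 4, 5, 6]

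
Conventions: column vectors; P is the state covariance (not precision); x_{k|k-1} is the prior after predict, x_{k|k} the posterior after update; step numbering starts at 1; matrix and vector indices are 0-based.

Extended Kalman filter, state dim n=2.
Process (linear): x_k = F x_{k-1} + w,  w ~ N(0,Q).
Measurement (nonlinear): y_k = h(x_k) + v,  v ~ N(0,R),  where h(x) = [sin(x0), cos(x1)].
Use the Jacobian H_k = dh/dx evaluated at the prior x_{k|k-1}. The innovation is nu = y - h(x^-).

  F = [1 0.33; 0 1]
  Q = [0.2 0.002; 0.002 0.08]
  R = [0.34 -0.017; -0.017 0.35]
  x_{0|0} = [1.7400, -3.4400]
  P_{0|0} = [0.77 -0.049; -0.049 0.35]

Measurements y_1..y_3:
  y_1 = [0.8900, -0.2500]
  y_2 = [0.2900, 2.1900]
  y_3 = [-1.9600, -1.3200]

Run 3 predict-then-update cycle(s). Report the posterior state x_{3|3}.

step 1: x^-=[0.6048, -3.4400]  P^-=[0.9758 0.0685; 0.0685 0.4300]  H_jac=[0.8226 0.0000; 0.0000 -0.2940]  S=[1.0003 -0.0336; -0.0336 0.3872]  K=[0.8030 0.0176; 0.0455 -0.3226]  nu=[0.3214, 0.7058]  x^+=[0.8753, -3.6531]  P^+=[0.3315 0.0255; 0.0255 0.3867]
step 2: x^-=[-0.3302, -3.6531]  P^-=[0.5905 0.1551; 0.1551 0.4667]  H_jac=[0.9460 0.0000; 0.0000 -0.4894]  S=[0.8684 -0.0888; -0.0888 0.4618]  K=[0.6390 -0.0415; 0.1207 -0.4714]  nu=[0.6142, 3.0620]  x^+=[-0.0648, -5.0223]  P^+=[0.2304 0.0519; 0.0519 0.3413]
step 3: x^-=[-1.7221, -5.0223]  P^-=[0.5018 0.1665; 0.1665 0.4213]  H_jac=[-0.1507 0.0000; 0.0000 -0.9524]  S=[0.3514 0.0069; 0.0069 0.7321]  K=[-0.2110 -0.2146; -0.0607 -0.5475]  nu=[-0.9714, -1.6250]  x^+=[-1.1684, -4.0738]  P^+=[0.4518 0.0751; 0.0751 0.2001]

x_post = [-1.1684, -4.0738]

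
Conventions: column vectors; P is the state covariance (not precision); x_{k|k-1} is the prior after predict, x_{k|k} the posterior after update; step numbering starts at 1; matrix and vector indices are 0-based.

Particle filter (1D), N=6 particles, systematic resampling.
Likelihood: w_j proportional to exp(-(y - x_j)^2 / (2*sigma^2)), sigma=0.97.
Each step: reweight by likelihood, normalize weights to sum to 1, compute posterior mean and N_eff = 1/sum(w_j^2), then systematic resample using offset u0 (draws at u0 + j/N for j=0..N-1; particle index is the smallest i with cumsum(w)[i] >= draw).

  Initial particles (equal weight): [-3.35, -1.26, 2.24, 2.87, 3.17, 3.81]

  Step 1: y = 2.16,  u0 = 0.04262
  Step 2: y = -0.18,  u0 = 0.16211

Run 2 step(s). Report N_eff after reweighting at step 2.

step 1: w=[0.0000, 0.0008, 0.3862, 0.2965, 0.2254, 0.0912]  mean=2.7768  Neff=3.3767  idx=[2, 2, 2, 3, 4, 4]
step 2: w=[0.3053, 0.3053, 0.3053, 0.0489, 0.0176, 0.0176]  mean=2.3036  Neff=3.5386  idx=[0, 1, 1, 2, 2, 5]

N_eff = 3.5386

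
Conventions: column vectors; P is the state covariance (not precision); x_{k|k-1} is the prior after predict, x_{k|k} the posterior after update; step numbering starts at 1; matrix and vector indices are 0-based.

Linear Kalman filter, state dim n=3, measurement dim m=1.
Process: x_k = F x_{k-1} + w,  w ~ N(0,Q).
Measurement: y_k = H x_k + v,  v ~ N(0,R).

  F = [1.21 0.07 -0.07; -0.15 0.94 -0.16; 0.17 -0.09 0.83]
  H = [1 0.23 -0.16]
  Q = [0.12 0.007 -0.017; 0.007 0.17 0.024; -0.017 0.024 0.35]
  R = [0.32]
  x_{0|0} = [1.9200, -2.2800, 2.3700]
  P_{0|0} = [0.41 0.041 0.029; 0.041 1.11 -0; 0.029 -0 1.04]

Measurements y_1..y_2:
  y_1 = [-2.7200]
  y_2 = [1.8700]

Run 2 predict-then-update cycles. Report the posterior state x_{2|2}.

step 1: x^-=[1.9977, -2.8104, 2.4987]  P^-=[0.7328 0.0582 0.0247; 0.0582 1.1765 -0.2158; 0.0247 -0.2158 1.0942]  S=[1.1778]  K=[0.6302; 0.3084; -0.1698]  nu=[-3.6715]  x^+=[-0.3161, -3.9428, 3.1221]  P^+=[0.2651 -0.1708 0.1508; -0.1708 1.0644 -0.1541; 0.1508 -0.1541 1.0603]
step 2: x^-=[-0.8770, -4.1584, 2.8924]  P^-=[0.4655 -0.1674 0.1255; -0.1674 1.2454 -0.3885; 0.1255 -0.3885 1.1675]  S=[0.7928]  K=[0.5134; 0.2286; -0.1901]  nu=[4.1663]  x^+=[1.2617, -3.2060, 2.1005]  P^+=[0.2566 -0.2604 0.2028; -0.2604 1.2040 -0.3541; 0.2028 -0.3541 1.1388]

x_post = [1.2617, -3.2060, 2.1005]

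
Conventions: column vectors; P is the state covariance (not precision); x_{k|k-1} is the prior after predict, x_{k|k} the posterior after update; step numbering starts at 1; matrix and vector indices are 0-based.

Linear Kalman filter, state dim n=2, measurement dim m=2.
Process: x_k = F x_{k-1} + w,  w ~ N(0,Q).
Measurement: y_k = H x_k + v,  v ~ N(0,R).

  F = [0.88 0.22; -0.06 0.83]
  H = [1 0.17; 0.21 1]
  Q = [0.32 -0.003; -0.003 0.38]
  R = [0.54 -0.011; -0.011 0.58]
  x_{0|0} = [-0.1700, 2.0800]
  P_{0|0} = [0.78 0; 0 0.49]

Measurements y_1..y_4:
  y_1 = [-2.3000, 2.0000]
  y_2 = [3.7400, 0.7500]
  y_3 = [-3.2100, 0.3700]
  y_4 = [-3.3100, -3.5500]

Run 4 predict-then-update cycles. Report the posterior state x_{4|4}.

step 1: x^-=[0.3080, 1.7366]  P^-=[0.9477 0.0453; 0.0453 0.7204]  S=[1.5240 0.3574; 0.3574 1.3612]  K=[0.6232 0.0159; -0.0167 0.5406]  nu=[-2.9032, 0.1987]  x^+=[-1.4982, 1.8925]  P^+=[0.3484 -0.0708; -0.0708 0.3286]
step 2: x^-=[-0.9021, 1.6607]  P^-=[0.5783 -0.0122; -0.0122 0.6147]  S=[1.1319 0.2023; 0.2023 1.2151]  K=[0.5081 0.0053; -0.0088 0.5052]  nu=[4.3598, -0.7212]  x^+=[1.3094, 1.2581]  P^+=[0.2849 -0.0623; -0.0623 0.3062]
step 3: x^-=[1.4290, 0.9657]  P^-=[0.5313 -0.0068; -0.0068 0.5982]  S=[1.0863 0.1952; 0.1952 1.1988]  K=[0.4866 0.0081; -0.0022 0.4982]  nu=[-4.8032, -0.8958]  x^+=[-0.9154, 0.5300]  P^+=[0.2725 -0.0579; -0.0579 0.3011]
step 4: x^-=[-0.6890, 0.4948]  P^-=[0.5232 -0.0039; -0.0039 0.5942]  S=[1.0790 0.1958; 0.1958 1.1956]  K=[0.4825 0.0096; -0.0001 0.4963]  nu=[-2.7051, -3.9001]  x^+=[-2.0317, -1.4406]  P^+=[0.2700 -0.0565; -0.0565 0.2997]

x_post = [-2.0317, -1.4406]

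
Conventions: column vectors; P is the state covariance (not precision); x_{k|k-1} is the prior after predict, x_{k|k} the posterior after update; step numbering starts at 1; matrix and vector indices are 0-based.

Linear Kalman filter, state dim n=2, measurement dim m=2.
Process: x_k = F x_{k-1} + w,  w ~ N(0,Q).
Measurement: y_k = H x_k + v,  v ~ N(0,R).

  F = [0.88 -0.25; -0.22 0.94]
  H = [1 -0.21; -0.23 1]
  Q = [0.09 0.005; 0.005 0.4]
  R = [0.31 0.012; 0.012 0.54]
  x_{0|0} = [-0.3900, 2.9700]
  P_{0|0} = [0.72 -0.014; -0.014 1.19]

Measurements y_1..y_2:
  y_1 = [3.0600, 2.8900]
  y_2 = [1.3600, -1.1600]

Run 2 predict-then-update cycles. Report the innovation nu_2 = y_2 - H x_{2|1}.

innov = [0.5714, -2.5580]

step 1: x^-=[-1.0857, 2.8776]  P^-=[0.7281 -0.4264; -0.4264 1.4921]  S=[1.2830 -0.9158; -0.9158 2.2668]  K=[0.6328 -0.0063; -0.1066 0.6585]  nu=[4.7500, -0.2373]  x^+=[1.9215, 2.2152]  P^+=[0.2070 0.0518; 0.0518 0.3662]
step 2: x^-=[1.1371, 1.6596]  P^-=[0.2504 -0.0755; -0.0755 0.7122]  S=[0.6235 -0.2742; -0.2742 1.3001]  K=[0.4211 -0.0135; -0.1257 0.5346]  nu=[0.5714, -2.5580]  x^+=[1.4123, 0.2202]  P^+=[0.1365 0.0291; 0.0291 0.2939]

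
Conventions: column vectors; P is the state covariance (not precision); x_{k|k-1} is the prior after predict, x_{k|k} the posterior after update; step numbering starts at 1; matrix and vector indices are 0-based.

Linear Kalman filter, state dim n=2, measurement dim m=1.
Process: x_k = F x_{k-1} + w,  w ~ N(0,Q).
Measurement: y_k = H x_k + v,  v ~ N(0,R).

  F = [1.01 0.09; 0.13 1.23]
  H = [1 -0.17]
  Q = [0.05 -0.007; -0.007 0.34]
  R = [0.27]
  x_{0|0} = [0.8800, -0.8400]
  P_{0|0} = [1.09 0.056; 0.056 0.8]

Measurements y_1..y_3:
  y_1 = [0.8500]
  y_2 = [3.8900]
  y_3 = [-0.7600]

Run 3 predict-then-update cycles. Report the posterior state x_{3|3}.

step 1: x^-=[0.8132, -0.9188]  P^-=[1.1786 0.2949; 0.2949 1.5866]  S=[1.3942]  K=[0.8094; 0.0181]  nu=[-0.1194]  x^+=[0.7166, -0.9210]  P^+=[0.2652 0.2745; 0.2745 1.5862]
step 2: x^-=[0.6408, -1.0396]  P^-=[0.3833 0.5477; 0.5477 2.8320]  S=[0.5489]  K=[0.5286; 0.1206]  nu=[3.0724]  x^+=[2.2651, -0.6689]  P^+=[0.2299 0.5127; 0.5127 2.8240]
step 3: x^-=[2.2275, -0.5283]  P^-=[0.4006 0.9787; 0.9787 4.7803]  S=[0.4760]  K=[0.4921; 0.3488]  nu=[-3.0773]  x^+=[0.7133, -1.6017]  P^+=[0.2853 0.8970; 0.8970 4.7224]

x_post = [0.7133, -1.6017]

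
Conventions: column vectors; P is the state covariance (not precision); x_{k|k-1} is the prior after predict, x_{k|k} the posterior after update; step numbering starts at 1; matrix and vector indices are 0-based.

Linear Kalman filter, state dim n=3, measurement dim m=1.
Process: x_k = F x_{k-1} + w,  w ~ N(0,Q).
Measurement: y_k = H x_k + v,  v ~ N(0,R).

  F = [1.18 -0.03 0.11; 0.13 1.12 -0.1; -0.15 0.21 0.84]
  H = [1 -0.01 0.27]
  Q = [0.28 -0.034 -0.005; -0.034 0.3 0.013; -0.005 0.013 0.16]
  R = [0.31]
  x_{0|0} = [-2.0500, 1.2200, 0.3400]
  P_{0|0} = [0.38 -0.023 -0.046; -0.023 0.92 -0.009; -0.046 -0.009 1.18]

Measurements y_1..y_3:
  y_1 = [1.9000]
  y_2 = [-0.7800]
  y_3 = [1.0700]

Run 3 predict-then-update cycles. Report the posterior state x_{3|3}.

x_post = [0.2301, 0.8965, 1.5794]

step 1: x^-=[-2.4182, 1.0659, 0.8493]  P^-=[0.8140 -0.0463 -0.0196; -0.0463 1.4688 0.1121; -0.0196 0.1121 1.0516]  S=[1.1905]  K=[0.6797; -0.0258; 0.2211]  nu=[4.0995]  x^+=[0.3681, 0.9602, 1.7555]  P^+=[0.2640 -0.0254 -0.1985; -0.0254 1.4680 0.1189; -0.1985 0.1189 0.9934]
step 2: x^-=[0.5987, 0.9477, 1.6211]  P^-=[0.6105 -0.0516 -0.1693; -0.0516 2.1270 0.3579; -0.1693 0.3579 1.0252]  S=[0.9031]  K=[0.6259; 0.0263; 0.1150]  nu=[-1.8069]  x^+=[-0.5323, 0.9002, 1.4132]  P^+=[0.2567 -0.0665 -0.2344; -0.0665 2.1264 0.3552; -0.2344 0.3552 1.0133]
step 3: x^-=[-0.4997, 0.7978, 1.4560]  P^-=[0.5931 -0.0957 -0.2162; -0.0957 2.8889 0.7300; -0.2162 0.7300 1.1631]  S=[0.8694]  K=[0.6161; 0.0834; 0.1042]  nu=[1.1845]  x^+=[0.2301, 0.8965, 1.5794]  P^+=[0.2630 -0.1404 -0.2720; -0.1404 2.8829 0.7224; -0.2720 0.7224 1.1536]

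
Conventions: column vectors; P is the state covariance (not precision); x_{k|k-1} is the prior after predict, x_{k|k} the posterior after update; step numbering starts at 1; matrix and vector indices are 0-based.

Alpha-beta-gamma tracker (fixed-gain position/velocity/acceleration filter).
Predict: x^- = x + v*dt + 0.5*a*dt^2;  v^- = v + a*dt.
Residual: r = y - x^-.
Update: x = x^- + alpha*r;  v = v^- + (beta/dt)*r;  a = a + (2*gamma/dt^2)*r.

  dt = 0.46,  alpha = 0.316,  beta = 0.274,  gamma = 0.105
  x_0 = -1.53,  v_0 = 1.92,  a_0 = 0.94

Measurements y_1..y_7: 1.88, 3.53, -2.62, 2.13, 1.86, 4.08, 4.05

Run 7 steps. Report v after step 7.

step 1: x_pred=-0.5473  r=2.4273  x^+=0.2197  v^+=3.7983  a^+=3.3490
step 2: x_pred=2.3212  r=1.2088  x^+=2.7032  v^+=6.0588  a^+=4.5486
step 3: x_pred=5.9715  r=-8.5915  x^+=3.2566  v^+=3.0336  a^+=-3.9779
step 4: x_pred=4.2312  r=-2.1012  x^+=3.5672  v^+=-0.0478  a^+=-6.0632
step 5: x_pred=2.9038  r=-1.0438  x^+=2.5739  v^+=-3.4586  a^+=-7.0991
step 6: x_pred=0.2319  r=3.8481  x^+=1.4479  v^+=-4.4320  a^+=-3.2801
step 7: x_pred=-0.9378  r=4.9878  x^+=0.6383  v^+=-2.9698  a^+=1.6701

v_post = -2.9698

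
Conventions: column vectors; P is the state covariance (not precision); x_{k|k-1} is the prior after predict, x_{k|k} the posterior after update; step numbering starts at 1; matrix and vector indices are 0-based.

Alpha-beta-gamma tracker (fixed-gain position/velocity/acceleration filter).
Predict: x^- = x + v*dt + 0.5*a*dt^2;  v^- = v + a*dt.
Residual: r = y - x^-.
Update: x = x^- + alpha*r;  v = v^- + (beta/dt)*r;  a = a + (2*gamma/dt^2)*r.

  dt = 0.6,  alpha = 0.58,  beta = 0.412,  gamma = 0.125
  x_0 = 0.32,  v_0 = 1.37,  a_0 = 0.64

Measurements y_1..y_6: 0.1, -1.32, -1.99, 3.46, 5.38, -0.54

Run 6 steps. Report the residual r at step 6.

resid = -8.1855

step 1: x_pred=1.2572  r=-1.1572  x^+=0.5860  v^+=0.9594  a^+=-0.1636
step 2: x_pred=1.1322  r=-2.4522  x^+=-0.2901  v^+=-0.8226  a^+=-1.8665
step 3: x_pred=-1.1196  r=-0.8704  x^+=-1.6244  v^+=-2.5402  a^+=-2.4710
step 4: x_pred=-3.5933  r=7.0533  x^+=0.4976  v^+=0.8205  a^+=2.4272
step 5: x_pred=1.4268  r=3.9532  x^+=3.7197  v^+=4.9914  a^+=5.1725
step 6: x_pred=7.6455  r=-8.1855  x^+=2.8979  v^+=2.4741  a^+=-0.5119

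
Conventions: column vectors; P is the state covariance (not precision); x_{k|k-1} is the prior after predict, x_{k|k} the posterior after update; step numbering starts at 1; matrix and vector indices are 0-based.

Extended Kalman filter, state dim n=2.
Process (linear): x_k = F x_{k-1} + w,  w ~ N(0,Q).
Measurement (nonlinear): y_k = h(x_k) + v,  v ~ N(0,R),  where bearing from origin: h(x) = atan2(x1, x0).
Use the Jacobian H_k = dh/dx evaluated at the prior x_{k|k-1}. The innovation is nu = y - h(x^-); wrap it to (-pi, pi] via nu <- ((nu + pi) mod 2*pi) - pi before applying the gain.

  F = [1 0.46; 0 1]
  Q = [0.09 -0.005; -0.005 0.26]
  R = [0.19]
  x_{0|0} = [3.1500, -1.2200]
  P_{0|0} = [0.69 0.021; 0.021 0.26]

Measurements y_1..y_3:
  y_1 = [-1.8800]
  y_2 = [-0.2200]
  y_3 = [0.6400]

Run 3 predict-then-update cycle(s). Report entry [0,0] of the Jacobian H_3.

step 1: x^-=[2.5888, -1.2200]  P^-=[0.8543 0.1356; 0.1356 0.5200]  H_jac=[0.1490 0.3161]  S=[0.2737]  K=[0.6216; 0.6744]  nu=[-1.4396]  x^+=[1.6939, -2.1908]  P^+=[0.7486 0.0209; 0.0209 0.3955]
step 2: x^-=[0.6861, -2.1908]  P^-=[0.9415 0.1978; 0.1978 0.6555]  H_jac=[0.4157 0.1302]  S=[0.3852]  K=[1.0828; 0.4350]  nu=[1.0473]  x^+=[1.8202, -1.7352]  P^+=[0.4898 0.0164; 0.0164 0.5826]
step 3: x^-=[1.0220, -1.7352]  P^-=[0.7182 0.2794; 0.2794 0.8426]  H_jac=[0.4279 0.2520]  S=[0.4352]  K=[0.8678; 0.7625]  nu=[1.6785]  x^+=[2.4786, -0.4553]  P^+=[0.3904 -0.0086; -0.0086 0.5896]

H_jac[0,0] = 0.4279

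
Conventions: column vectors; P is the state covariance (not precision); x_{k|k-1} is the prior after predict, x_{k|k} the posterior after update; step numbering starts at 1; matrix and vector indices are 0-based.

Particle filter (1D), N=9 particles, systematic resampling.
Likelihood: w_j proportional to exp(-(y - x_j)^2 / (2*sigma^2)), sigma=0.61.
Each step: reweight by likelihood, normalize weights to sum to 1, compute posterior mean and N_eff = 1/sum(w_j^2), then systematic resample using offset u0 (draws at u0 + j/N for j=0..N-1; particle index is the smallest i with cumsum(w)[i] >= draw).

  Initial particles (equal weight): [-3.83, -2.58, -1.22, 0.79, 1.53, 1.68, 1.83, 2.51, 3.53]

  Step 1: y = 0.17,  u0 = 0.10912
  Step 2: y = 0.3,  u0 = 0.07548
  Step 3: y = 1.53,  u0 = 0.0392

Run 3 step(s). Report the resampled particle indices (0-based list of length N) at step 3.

step 1: w=[0.0000, 0.0000, 0.0902, 0.7218, 0.1008, 0.0565, 0.0298, 0.0008, 0.0000]  mean=0.7658  Neff=1.8401  idx=[3, 3, 3, 3, 3, 3, 3, 4, 6]
step 2: w=[0.1381, 0.1381, 0.1381, 0.1381, 0.1381, 0.1381, 0.1381, 0.0250, 0.0082]  mean=0.8170  Neff=7.4502  idx=[0, 1, 2, 2, 3, 4, 5, 6, 6]
step 3: w=[0.1111, 0.1111, 0.1111, 0.1111, 0.1111, 0.1111, 0.1111, 0.1111, 0.1111]  mean=0.7900  Neff=9.0000  idx=[0, 1, 2, 3, 4, 5, 6, 7, 8]

resampled_idx = [0, 1, 2, 3, 4, 5, 6, 7, 8]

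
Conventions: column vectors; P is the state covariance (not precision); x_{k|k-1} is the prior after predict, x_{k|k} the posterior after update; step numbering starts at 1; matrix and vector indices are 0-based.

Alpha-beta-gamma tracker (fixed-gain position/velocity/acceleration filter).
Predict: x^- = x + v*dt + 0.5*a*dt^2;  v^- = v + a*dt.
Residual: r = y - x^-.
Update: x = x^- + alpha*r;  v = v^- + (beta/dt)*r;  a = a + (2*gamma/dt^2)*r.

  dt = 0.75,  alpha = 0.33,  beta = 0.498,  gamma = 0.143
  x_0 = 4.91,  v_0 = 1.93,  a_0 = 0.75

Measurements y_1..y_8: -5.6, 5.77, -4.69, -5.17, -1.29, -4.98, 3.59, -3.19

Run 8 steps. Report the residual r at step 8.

resid = -14.5031

step 1: x_pred=6.5684  r=-12.1684  x^+=2.5529  v^+=-5.5873  a^+=-5.4370
step 2: x_pred=-3.1668  r=8.9368  x^+=-0.2177  v^+=-3.7310  a^+=-0.8931
step 3: x_pred=-3.2671  r=-1.4229  x^+=-3.7367  v^+=-5.3457  a^+=-1.6166
step 4: x_pred=-8.2006  r=3.0306  x^+=-7.2005  v^+=-4.5458  a^+=-0.0757
step 5: x_pred=-10.6311  r=9.3411  x^+=-7.5485  v^+=1.6000  a^+=4.6737
step 6: x_pred=-5.0341  r=0.0541  x^+=-5.0162  v^+=5.1412  a^+=4.7012
step 7: x_pred=0.1619  r=3.4281  x^+=1.2932  v^+=10.9434  a^+=6.4443
step 8: x_pred=11.3131  r=-14.5031  x^+=6.5271  v^+=6.1465  a^+=-0.9298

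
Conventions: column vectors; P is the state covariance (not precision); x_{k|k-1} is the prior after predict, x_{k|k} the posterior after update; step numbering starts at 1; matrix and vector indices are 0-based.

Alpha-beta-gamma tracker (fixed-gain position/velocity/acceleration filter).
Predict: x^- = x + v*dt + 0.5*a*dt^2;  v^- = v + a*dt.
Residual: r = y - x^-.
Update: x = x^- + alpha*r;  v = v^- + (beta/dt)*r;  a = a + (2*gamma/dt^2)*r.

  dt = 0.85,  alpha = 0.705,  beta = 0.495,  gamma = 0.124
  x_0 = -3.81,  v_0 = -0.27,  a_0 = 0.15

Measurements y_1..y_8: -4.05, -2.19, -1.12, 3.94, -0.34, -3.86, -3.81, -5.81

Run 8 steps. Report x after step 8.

step 1: x_pred=-3.9853  r=-0.0647  x^+=-4.0309  v^+=-0.1802  a^+=0.1278
step 2: x_pred=-4.1379  r=1.9479  x^+=-2.7646  v^+=1.0628  a^+=0.7964
step 3: x_pred=-1.5735  r=0.4535  x^+=-1.2538  v^+=2.0039  a^+=0.9521
step 4: x_pred=0.7935  r=3.1465  x^+=3.0118  v^+=4.6456  a^+=2.0322
step 5: x_pred=7.6946  r=-8.0346  x^+=2.0302  v^+=1.6939  a^+=-0.7258
step 6: x_pred=3.2079  r=-7.0679  x^+=-1.7750  v^+=-3.0390  a^+=-3.1518
step 7: x_pred=-5.4967  r=1.6867  x^+=-4.3076  v^+=-4.7358  a^+=-2.5728
step 8: x_pred=-9.2624  r=3.4524  x^+=-6.8285  v^+=-4.9122  a^+=-1.3878

x_post = -6.8285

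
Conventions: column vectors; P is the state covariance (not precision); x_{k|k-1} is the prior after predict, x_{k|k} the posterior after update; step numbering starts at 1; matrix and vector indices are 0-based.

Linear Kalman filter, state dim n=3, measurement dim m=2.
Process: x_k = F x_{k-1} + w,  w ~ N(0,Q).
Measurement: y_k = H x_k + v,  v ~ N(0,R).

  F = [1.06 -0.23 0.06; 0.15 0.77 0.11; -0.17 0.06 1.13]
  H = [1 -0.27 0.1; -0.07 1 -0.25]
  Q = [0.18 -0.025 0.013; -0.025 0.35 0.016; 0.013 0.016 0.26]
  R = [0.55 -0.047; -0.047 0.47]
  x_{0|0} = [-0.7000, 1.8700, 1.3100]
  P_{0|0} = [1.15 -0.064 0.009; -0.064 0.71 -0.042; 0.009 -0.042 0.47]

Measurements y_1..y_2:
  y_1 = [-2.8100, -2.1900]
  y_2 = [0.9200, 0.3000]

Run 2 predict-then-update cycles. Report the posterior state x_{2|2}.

step 1: x^-=[-1.0935, 1.4790, 1.7115]  P^-=[1.5449 -0.0146 -0.1573; -0.0146 0.7809 0.0502; -0.1573 0.0502 0.8881]  S=[2.1344 -0.3542; -0.3542 1.2854]  K=[0.7414 0.1394; -0.0041 0.5974; -0.0620 -0.1422]  nu=[-1.4883, -3.3177]  x^+=[-2.6595, -0.4969, 2.2755]  P^+=[0.4199 0.0416 -0.0740; 0.0416 0.3204 0.1459; -0.0740 0.1459 0.8601]
step 2: x^-=[-2.5683, -0.5312, 2.9936]  P^-=[0.6381 0.0169 -0.1298; 0.0169 0.5917 0.2387; -0.1298 0.2387 1.4190]  S=[1.1974 -0.1963; -0.1963 1.0272]  K=[0.5358 0.1070; -0.0151 0.5139; -0.0628 -0.1161]  nu=[3.0455, 1.3999]  x^+=[-0.7869, 0.1421, 2.6399]  P^+=[0.3051 0.0239 -0.0903; 0.0239 0.3171 0.2929; -0.0903 0.2929 1.4033]

x_post = [-0.7869, 0.1421, 2.6399]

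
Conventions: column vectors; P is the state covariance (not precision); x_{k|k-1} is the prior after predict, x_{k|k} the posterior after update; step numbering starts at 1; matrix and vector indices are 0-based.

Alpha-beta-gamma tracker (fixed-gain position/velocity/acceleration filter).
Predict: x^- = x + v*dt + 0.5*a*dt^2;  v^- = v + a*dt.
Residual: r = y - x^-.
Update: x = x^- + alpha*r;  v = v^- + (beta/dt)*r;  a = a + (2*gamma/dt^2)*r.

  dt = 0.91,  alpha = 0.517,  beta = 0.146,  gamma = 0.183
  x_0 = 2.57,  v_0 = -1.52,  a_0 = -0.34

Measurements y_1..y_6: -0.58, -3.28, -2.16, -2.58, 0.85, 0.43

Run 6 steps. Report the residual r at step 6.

resid = 0.2512

step 1: x_pred=1.0460  r=-1.6260  x^+=0.2054  v^+=-2.0903  a^+=-1.0587
step 2: x_pred=-2.1351  r=-1.1449  x^+=-2.7270  v^+=-3.2373  a^+=-1.5647
step 3: x_pred=-6.3209  r=4.1609  x^+=-4.1697  v^+=-3.9936  a^+=0.2743
step 4: x_pred=-7.6903  r=5.1103  x^+=-5.0483  v^+=-2.9241  a^+=2.5330
step 5: x_pred=-6.6604  r=7.5104  x^+=-2.7775  v^+=0.5859  a^+=5.8524
step 6: x_pred=0.1788  r=0.2512  x^+=0.3087  v^+=5.9519  a^+=5.9634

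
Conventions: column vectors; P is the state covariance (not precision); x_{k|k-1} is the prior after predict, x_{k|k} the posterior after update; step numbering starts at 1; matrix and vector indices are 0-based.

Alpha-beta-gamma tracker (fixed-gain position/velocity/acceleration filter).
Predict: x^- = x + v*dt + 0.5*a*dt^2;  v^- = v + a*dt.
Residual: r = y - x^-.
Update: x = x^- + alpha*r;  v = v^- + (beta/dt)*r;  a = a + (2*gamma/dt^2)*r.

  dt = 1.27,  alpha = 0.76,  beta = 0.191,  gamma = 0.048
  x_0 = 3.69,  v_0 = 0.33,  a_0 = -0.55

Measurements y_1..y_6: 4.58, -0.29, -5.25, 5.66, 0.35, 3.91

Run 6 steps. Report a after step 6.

step 1: x_pred=3.6656  r=0.9144  x^+=4.3605  v^+=-0.2310  a^+=-0.4956
step 2: x_pred=3.6675  r=-3.9575  x^+=0.6598  v^+=-1.4555  a^+=-0.7311
step 3: x_pred=-1.7783  r=-3.4717  x^+=-4.4168  v^+=-2.9062  a^+=-0.9378
step 4: x_pred=-8.8639  r=14.5239  x^+=2.1743  v^+=-1.9128  a^+=-0.0733
step 5: x_pred=-0.3141  r=0.6641  x^+=0.1906  v^+=-1.9060  a^+=-0.0338
step 6: x_pred=-2.2573  r=6.1673  x^+=2.4299  v^+=-1.0214  a^+=0.3333

a_post = 0.3333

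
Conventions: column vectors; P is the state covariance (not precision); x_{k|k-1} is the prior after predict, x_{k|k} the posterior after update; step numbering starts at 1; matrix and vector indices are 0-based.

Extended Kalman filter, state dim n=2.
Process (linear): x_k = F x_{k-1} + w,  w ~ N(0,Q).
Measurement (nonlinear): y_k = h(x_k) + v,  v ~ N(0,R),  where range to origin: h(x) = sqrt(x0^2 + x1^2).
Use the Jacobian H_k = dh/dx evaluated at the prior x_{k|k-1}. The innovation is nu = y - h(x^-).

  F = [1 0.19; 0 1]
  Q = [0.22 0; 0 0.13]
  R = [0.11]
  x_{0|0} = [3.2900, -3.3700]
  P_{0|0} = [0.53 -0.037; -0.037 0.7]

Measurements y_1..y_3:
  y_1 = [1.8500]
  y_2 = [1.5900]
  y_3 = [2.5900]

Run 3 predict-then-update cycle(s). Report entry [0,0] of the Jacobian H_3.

H_jac[0,0] = 0.4326

step 1: x^-=[2.6497, -3.3700]  P^-=[0.7612 0.0960; 0.0960 0.8300]  H_jac=[0.6181 -0.7861]  S=[0.8204]  K=[0.4815; -0.7230]  nu=[-2.4369]  x^+=[1.4763, -1.6082]  P^+=[0.5710 0.3816; 0.3816 0.4012]
step 2: x^-=[1.1708, -1.6082]  P^-=[0.9505 0.4578; 0.4578 0.5312]  H_jac=[0.5886 -0.8085]  S=[0.3508]  K=[0.5397; -0.4561]  nu=[-0.3992]  x^+=[0.9553, -1.4261]  P^+=[0.8483 0.5442; 0.5442 0.4582]
step 3: x^-=[0.6844, -1.4261]  P^-=[1.2917 0.6312; 0.6312 0.5882]  H_jac=[0.4326 -0.9016]  S=[0.3375]  K=[-0.0304; -0.7622]  nu=[1.0082]  x^+=[0.6537, -2.1946]  P^+=[1.2913 0.6234; 0.6234 0.3922]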